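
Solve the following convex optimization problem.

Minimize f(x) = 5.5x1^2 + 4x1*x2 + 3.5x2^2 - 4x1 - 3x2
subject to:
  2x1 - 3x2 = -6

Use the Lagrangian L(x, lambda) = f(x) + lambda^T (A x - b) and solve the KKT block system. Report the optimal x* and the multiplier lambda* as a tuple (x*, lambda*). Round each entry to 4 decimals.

Form the Lagrangian:
  L(x, lambda) = (1/2) x^T Q x + c^T x + lambda^T (A x - b)
Stationarity (grad_x L = 0): Q x + c + A^T lambda = 0.
Primal feasibility: A x = b.

This gives the KKT block system:
  [ Q   A^T ] [ x     ]   [-c ]
  [ A    0  ] [ lambda ] = [ b ]

Solving the linear system:
  x*      = (-0.5829, 1.6114)
  lambda* = (1.9829)
  f(x*)   = 4.6971

x* = (-0.5829, 1.6114), lambda* = (1.9829)


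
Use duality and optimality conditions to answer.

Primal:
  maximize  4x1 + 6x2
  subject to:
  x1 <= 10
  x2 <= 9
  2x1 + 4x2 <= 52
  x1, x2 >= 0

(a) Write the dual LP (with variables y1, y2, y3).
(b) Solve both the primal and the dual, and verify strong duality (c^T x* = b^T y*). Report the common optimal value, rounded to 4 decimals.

The standard primal-dual pair for 'max c^T x s.t. A x <= b, x >= 0' is:
  Dual:  min b^T y  s.t.  A^T y >= c,  y >= 0.

So the dual LP is:
  minimize  10y1 + 9y2 + 52y3
  subject to:
    y1 + 2y3 >= 4
    y2 + 4y3 >= 6
    y1, y2, y3 >= 0

Solving the primal: x* = (10, 8).
  primal value c^T x* = 88.
Solving the dual: y* = (1, 0, 1.5).
  dual value b^T y* = 88.
Strong duality: c^T x* = b^T y*. Confirmed.

88


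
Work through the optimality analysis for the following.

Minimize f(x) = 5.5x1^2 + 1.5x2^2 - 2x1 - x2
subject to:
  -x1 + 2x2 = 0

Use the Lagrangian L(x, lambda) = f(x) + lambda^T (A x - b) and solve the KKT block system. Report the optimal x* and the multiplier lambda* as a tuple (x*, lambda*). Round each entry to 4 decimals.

Form the Lagrangian:
  L(x, lambda) = (1/2) x^T Q x + c^T x + lambda^T (A x - b)
Stationarity (grad_x L = 0): Q x + c + A^T lambda = 0.
Primal feasibility: A x = b.

This gives the KKT block system:
  [ Q   A^T ] [ x     ]   [-c ]
  [ A    0  ] [ lambda ] = [ b ]

Solving the linear system:
  x*      = (0.2128, 0.1064)
  lambda* = (0.3404)
  f(x*)   = -0.266

x* = (0.2128, 0.1064), lambda* = (0.3404)


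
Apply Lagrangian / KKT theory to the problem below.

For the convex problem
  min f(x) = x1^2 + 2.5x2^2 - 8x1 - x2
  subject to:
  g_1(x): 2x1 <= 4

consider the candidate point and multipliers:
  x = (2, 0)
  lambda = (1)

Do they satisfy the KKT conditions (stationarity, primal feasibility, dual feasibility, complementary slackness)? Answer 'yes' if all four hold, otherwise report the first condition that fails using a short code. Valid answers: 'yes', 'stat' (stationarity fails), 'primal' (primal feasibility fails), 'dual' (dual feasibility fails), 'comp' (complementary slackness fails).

Gradient of f: grad f(x) = Q x + c = (-4, -1)
Constraint values g_i(x) = a_i^T x - b_i:
  g_1((2, 0)) = 0
Stationarity residual: grad f(x) + sum_i lambda_i a_i = (-2, -1)
  -> stationarity FAILS
Primal feasibility (all g_i <= 0): OK
Dual feasibility (all lambda_i >= 0): OK
Complementary slackness (lambda_i * g_i(x) = 0 for all i): OK

Verdict: the first failing condition is stationarity -> stat.

stat


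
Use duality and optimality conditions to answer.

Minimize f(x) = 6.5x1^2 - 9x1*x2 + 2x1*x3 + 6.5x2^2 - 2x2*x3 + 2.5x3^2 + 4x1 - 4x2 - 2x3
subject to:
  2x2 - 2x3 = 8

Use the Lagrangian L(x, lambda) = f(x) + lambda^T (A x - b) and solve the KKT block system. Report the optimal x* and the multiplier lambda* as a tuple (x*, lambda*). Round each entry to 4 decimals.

Form the Lagrangian:
  L(x, lambda) = (1/2) x^T Q x + c^T x + lambda^T (A x - b)
Stationarity (grad_x L = 0): Q x + c + A^T lambda = 0.
Primal feasibility: A x = b.

This gives the KKT block system:
  [ Q   A^T ] [ x     ]   [-c ]
  [ A    0  ] [ lambda ] = [ b ]

Solving the linear system:
  x*      = (1.3684, 1.9699, -2.0301)
  lambda* = (-6.6767)
  f(x*)   = 27.5338

x* = (1.3684, 1.9699, -2.0301), lambda* = (-6.6767)


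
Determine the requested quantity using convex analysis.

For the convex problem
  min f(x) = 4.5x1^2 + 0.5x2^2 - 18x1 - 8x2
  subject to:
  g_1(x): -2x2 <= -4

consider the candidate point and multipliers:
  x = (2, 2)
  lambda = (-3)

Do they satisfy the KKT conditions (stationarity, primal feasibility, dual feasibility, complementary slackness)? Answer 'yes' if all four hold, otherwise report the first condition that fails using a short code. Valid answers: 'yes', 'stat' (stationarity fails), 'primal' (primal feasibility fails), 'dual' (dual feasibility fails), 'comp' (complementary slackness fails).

Gradient of f: grad f(x) = Q x + c = (0, -6)
Constraint values g_i(x) = a_i^T x - b_i:
  g_1((2, 2)) = 0
Stationarity residual: grad f(x) + sum_i lambda_i a_i = (0, 0)
  -> stationarity OK
Primal feasibility (all g_i <= 0): OK
Dual feasibility (all lambda_i >= 0): FAILS
Complementary slackness (lambda_i * g_i(x) = 0 for all i): OK

Verdict: the first failing condition is dual_feasibility -> dual.

dual


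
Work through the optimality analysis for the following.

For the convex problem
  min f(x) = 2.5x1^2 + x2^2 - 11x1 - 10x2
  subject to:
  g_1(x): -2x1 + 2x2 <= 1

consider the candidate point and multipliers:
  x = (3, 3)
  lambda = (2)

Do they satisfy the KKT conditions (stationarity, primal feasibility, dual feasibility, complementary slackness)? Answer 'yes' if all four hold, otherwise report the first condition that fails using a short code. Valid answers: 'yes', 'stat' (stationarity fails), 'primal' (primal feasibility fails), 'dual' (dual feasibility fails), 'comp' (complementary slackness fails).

Gradient of f: grad f(x) = Q x + c = (4, -4)
Constraint values g_i(x) = a_i^T x - b_i:
  g_1((3, 3)) = -1
Stationarity residual: grad f(x) + sum_i lambda_i a_i = (0, 0)
  -> stationarity OK
Primal feasibility (all g_i <= 0): OK
Dual feasibility (all lambda_i >= 0): OK
Complementary slackness (lambda_i * g_i(x) = 0 for all i): FAILS

Verdict: the first failing condition is complementary_slackness -> comp.

comp


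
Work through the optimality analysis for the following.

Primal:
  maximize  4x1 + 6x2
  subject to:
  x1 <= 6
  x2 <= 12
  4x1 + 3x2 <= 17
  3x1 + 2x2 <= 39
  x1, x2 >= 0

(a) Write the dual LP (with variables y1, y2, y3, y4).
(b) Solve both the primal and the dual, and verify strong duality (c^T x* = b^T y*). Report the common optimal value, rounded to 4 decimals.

The standard primal-dual pair for 'max c^T x s.t. A x <= b, x >= 0' is:
  Dual:  min b^T y  s.t.  A^T y >= c,  y >= 0.

So the dual LP is:
  minimize  6y1 + 12y2 + 17y3 + 39y4
  subject to:
    y1 + 4y3 + 3y4 >= 4
    y2 + 3y3 + 2y4 >= 6
    y1, y2, y3, y4 >= 0

Solving the primal: x* = (0, 5.6667).
  primal value c^T x* = 34.
Solving the dual: y* = (0, 0, 2, 0).
  dual value b^T y* = 34.
Strong duality: c^T x* = b^T y*. Confirmed.

34


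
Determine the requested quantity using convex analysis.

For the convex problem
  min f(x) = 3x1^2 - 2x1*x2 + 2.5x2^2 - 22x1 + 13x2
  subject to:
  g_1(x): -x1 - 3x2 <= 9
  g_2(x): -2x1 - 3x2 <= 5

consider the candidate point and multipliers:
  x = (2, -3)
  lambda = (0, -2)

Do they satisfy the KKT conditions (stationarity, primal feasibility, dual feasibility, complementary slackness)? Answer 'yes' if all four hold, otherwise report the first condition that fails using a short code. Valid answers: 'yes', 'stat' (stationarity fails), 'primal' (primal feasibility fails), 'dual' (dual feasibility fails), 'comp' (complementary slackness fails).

Gradient of f: grad f(x) = Q x + c = (-4, -6)
Constraint values g_i(x) = a_i^T x - b_i:
  g_1((2, -3)) = -2
  g_2((2, -3)) = 0
Stationarity residual: grad f(x) + sum_i lambda_i a_i = (0, 0)
  -> stationarity OK
Primal feasibility (all g_i <= 0): OK
Dual feasibility (all lambda_i >= 0): FAILS
Complementary slackness (lambda_i * g_i(x) = 0 for all i): OK

Verdict: the first failing condition is dual_feasibility -> dual.

dual


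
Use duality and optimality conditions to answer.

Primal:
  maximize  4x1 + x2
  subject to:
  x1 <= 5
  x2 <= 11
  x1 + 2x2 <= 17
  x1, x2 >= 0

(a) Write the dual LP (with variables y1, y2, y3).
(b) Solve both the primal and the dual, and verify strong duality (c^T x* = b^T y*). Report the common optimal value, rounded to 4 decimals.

The standard primal-dual pair for 'max c^T x s.t. A x <= b, x >= 0' is:
  Dual:  min b^T y  s.t.  A^T y >= c,  y >= 0.

So the dual LP is:
  minimize  5y1 + 11y2 + 17y3
  subject to:
    y1 + y3 >= 4
    y2 + 2y3 >= 1
    y1, y2, y3 >= 0

Solving the primal: x* = (5, 6).
  primal value c^T x* = 26.
Solving the dual: y* = (3.5, 0, 0.5).
  dual value b^T y* = 26.
Strong duality: c^T x* = b^T y*. Confirmed.

26


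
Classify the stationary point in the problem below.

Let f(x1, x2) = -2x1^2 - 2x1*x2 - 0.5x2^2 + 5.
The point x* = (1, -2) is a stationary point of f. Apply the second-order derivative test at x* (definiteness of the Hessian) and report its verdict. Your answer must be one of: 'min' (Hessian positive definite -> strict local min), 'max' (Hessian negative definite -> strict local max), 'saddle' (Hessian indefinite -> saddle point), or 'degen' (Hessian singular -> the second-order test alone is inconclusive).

Compute the Hessian H = grad^2 f:
  H = [[-4, -2], [-2, -1]]
Verify stationarity: grad f(x*) = H x* + g = (0, 0).
Eigenvalues of H: -5, 0.
H has a zero eigenvalue (singular; negative semidefinite but not definite), so H is neither positive definite, negative definite, nor indefinite. The second-order test alone is inconclusive -> degen.
(Indeed, f is constant along the null direction of H through x*, so x* is not a strict local extremum.)

degen


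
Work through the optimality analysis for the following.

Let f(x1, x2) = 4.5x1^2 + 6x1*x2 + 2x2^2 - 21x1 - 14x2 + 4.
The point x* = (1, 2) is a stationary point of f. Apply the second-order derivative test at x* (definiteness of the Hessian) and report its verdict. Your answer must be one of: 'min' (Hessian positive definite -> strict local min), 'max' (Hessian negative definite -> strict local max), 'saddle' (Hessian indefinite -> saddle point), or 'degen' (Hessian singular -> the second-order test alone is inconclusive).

Compute the Hessian H = grad^2 f:
  H = [[9, 6], [6, 4]]
Verify stationarity: grad f(x*) = H x* + g = (0, 0).
Eigenvalues of H: 0, 13.
H has a zero eigenvalue (singular; positive semidefinite but not definite), so H is neither positive definite, negative definite, nor indefinite. The second-order test alone is inconclusive -> degen.
(Indeed, f is constant along the null direction of H through x*, so x* is not a strict local extremum.)

degen


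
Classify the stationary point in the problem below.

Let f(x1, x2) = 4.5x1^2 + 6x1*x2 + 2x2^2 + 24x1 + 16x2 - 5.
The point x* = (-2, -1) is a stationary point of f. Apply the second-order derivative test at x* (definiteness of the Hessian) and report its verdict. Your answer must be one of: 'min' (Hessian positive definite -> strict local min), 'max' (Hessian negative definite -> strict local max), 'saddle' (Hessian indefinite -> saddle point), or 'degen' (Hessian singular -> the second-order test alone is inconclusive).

Compute the Hessian H = grad^2 f:
  H = [[9, 6], [6, 4]]
Verify stationarity: grad f(x*) = H x* + g = (0, 0).
Eigenvalues of H: 0, 13.
H has a zero eigenvalue (singular; positive semidefinite but not definite), so H is neither positive definite, negative definite, nor indefinite. The second-order test alone is inconclusive -> degen.
(Indeed, f is constant along the null direction of H through x*, so x* is not a strict local extremum.)

degen


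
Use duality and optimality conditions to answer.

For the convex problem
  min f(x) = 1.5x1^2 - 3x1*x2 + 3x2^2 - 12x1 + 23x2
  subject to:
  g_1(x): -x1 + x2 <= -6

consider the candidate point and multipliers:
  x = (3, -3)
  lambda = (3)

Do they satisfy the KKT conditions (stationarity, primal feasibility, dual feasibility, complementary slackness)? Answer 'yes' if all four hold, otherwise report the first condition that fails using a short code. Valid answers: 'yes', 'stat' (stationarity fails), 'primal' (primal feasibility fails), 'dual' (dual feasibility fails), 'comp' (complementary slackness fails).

Gradient of f: grad f(x) = Q x + c = (6, -4)
Constraint values g_i(x) = a_i^T x - b_i:
  g_1((3, -3)) = 0
Stationarity residual: grad f(x) + sum_i lambda_i a_i = (3, -1)
  -> stationarity FAILS
Primal feasibility (all g_i <= 0): OK
Dual feasibility (all lambda_i >= 0): OK
Complementary slackness (lambda_i * g_i(x) = 0 for all i): OK

Verdict: the first failing condition is stationarity -> stat.

stat


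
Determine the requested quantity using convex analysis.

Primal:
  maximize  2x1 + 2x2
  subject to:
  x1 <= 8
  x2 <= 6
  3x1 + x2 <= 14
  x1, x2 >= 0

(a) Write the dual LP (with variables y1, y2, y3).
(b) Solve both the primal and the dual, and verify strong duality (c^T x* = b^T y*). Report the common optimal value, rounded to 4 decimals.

The standard primal-dual pair for 'max c^T x s.t. A x <= b, x >= 0' is:
  Dual:  min b^T y  s.t.  A^T y >= c,  y >= 0.

So the dual LP is:
  minimize  8y1 + 6y2 + 14y3
  subject to:
    y1 + 3y3 >= 2
    y2 + y3 >= 2
    y1, y2, y3 >= 0

Solving the primal: x* = (2.6667, 6).
  primal value c^T x* = 17.3333.
Solving the dual: y* = (0, 1.3333, 0.6667).
  dual value b^T y* = 17.3333.
Strong duality: c^T x* = b^T y*. Confirmed.

17.3333


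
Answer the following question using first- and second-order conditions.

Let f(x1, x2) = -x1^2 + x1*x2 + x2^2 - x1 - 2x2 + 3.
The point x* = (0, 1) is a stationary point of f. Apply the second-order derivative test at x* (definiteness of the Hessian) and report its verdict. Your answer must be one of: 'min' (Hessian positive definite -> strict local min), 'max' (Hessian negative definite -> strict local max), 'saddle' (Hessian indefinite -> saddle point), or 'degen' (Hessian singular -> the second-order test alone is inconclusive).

Compute the Hessian H = grad^2 f:
  H = [[-2, 1], [1, 2]]
Verify stationarity: grad f(x*) = H x* + g = (0, 0).
Eigenvalues of H: -2.2361, 2.2361.
Eigenvalues have mixed signs, so H is indefinite -> x* is a saddle point.

saddle


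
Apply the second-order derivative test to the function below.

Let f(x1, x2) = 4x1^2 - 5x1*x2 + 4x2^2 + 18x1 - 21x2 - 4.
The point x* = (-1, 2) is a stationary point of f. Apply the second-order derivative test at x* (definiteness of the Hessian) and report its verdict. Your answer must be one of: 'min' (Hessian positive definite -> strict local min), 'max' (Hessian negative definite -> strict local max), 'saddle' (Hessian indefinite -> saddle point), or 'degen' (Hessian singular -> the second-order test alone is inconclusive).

Compute the Hessian H = grad^2 f:
  H = [[8, -5], [-5, 8]]
Verify stationarity: grad f(x*) = H x* + g = (0, 0).
Eigenvalues of H: 3, 13.
Both eigenvalues > 0, so H is positive definite -> x* is a strict local min.

min


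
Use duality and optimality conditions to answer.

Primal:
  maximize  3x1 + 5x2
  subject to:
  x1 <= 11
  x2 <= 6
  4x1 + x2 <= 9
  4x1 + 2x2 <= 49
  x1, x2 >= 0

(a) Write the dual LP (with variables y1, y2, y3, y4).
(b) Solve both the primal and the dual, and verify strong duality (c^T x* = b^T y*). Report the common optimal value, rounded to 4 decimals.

The standard primal-dual pair for 'max c^T x s.t. A x <= b, x >= 0' is:
  Dual:  min b^T y  s.t.  A^T y >= c,  y >= 0.

So the dual LP is:
  minimize  11y1 + 6y2 + 9y3 + 49y4
  subject to:
    y1 + 4y3 + 4y4 >= 3
    y2 + y3 + 2y4 >= 5
    y1, y2, y3, y4 >= 0

Solving the primal: x* = (0.75, 6).
  primal value c^T x* = 32.25.
Solving the dual: y* = (0, 4.25, 0.75, 0).
  dual value b^T y* = 32.25.
Strong duality: c^T x* = b^T y*. Confirmed.

32.25


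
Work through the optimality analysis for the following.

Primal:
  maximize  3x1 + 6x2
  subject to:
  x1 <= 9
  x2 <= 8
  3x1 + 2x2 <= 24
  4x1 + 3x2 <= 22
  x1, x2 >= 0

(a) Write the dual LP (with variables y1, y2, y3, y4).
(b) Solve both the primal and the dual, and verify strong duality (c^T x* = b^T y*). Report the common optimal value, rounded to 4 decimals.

The standard primal-dual pair for 'max c^T x s.t. A x <= b, x >= 0' is:
  Dual:  min b^T y  s.t.  A^T y >= c,  y >= 0.

So the dual LP is:
  minimize  9y1 + 8y2 + 24y3 + 22y4
  subject to:
    y1 + 3y3 + 4y4 >= 3
    y2 + 2y3 + 3y4 >= 6
    y1, y2, y3, y4 >= 0

Solving the primal: x* = (0, 7.3333).
  primal value c^T x* = 44.
Solving the dual: y* = (0, 0, 0, 2).
  dual value b^T y* = 44.
Strong duality: c^T x* = b^T y*. Confirmed.

44


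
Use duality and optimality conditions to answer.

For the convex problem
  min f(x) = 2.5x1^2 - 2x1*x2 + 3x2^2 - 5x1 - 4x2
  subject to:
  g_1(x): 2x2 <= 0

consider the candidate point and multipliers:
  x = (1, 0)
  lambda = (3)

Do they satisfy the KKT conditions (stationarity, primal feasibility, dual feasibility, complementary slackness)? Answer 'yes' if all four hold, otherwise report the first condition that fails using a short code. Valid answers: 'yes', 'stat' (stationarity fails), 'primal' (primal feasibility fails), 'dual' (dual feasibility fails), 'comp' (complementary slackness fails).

Gradient of f: grad f(x) = Q x + c = (0, -6)
Constraint values g_i(x) = a_i^T x - b_i:
  g_1((1, 0)) = 0
Stationarity residual: grad f(x) + sum_i lambda_i a_i = (0, 0)
  -> stationarity OK
Primal feasibility (all g_i <= 0): OK
Dual feasibility (all lambda_i >= 0): OK
Complementary slackness (lambda_i * g_i(x) = 0 for all i): OK

Verdict: yes, KKT holds.

yes


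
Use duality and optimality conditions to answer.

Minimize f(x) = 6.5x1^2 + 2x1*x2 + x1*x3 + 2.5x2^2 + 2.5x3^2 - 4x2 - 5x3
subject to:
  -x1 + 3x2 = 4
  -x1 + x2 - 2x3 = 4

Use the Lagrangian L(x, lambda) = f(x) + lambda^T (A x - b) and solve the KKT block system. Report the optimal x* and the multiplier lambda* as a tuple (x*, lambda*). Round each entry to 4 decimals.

Form the Lagrangian:
  L(x, lambda) = (1/2) x^T Q x + c^T x + lambda^T (A x - b)
Stationarity (grad_x L = 0): Q x + c + A^T lambda = 0.
Primal feasibility: A x = b.

This gives the KKT block system:
  [ Q   A^T ] [ x     ]   [-c ]
  [ A    0  ] [ lambda ] = [ b ]

Solving the linear system:
  x*      = (-0.4135, 1.1955, -1.1955)
  lambda* = (1.515, -5.6955)
  f(x*)   = 8.9586

x* = (-0.4135, 1.1955, -1.1955), lambda* = (1.515, -5.6955)


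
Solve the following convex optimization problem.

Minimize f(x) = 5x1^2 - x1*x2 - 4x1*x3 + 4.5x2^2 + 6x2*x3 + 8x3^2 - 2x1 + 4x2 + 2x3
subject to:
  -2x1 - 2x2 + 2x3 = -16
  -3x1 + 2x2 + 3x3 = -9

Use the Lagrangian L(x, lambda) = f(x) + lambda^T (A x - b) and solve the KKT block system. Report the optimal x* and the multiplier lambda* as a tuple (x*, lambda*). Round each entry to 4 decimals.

Form the Lagrangian:
  L(x, lambda) = (1/2) x^T Q x + c^T x + lambda^T (A x - b)
Stationarity (grad_x L = 0): Q x + c + A^T lambda = 0.
Primal feasibility: A x = b.

This gives the KKT block system:
  [ Q   A^T ] [ x     ]   [-c ]
  [ A    0  ] [ lambda ] = [ b ]

Solving the linear system:
  x*      = (2.5, 3, -2.5)
  lambda* = (10.05, 3.3)
  f(x*)   = 96.25

x* = (2.5, 3, -2.5), lambda* = (10.05, 3.3)


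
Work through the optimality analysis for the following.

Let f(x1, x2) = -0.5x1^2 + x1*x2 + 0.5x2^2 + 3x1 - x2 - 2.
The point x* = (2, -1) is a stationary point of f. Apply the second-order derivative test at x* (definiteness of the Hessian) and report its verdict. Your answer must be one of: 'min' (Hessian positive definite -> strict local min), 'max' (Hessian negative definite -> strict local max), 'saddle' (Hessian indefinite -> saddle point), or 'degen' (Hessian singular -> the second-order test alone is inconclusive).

Compute the Hessian H = grad^2 f:
  H = [[-1, 1], [1, 1]]
Verify stationarity: grad f(x*) = H x* + g = (0, 0).
Eigenvalues of H: -1.4142, 1.4142.
Eigenvalues have mixed signs, so H is indefinite -> x* is a saddle point.

saddle


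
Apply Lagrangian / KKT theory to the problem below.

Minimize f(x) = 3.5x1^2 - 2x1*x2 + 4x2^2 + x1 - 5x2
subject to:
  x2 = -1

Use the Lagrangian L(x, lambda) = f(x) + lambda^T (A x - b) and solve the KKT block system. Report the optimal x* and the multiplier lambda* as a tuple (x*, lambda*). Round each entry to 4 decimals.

Form the Lagrangian:
  L(x, lambda) = (1/2) x^T Q x + c^T x + lambda^T (A x - b)
Stationarity (grad_x L = 0): Q x + c + A^T lambda = 0.
Primal feasibility: A x = b.

This gives the KKT block system:
  [ Q   A^T ] [ x     ]   [-c ]
  [ A    0  ] [ lambda ] = [ b ]

Solving the linear system:
  x*      = (-0.4286, -1)
  lambda* = (12.1429)
  f(x*)   = 8.3571

x* = (-0.4286, -1), lambda* = (12.1429)


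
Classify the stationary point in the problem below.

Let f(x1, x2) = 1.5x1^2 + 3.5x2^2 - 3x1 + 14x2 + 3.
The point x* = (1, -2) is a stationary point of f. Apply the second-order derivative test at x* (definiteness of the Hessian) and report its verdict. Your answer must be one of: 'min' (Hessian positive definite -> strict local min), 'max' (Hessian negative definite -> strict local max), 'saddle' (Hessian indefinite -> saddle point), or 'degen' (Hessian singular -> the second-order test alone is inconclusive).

Compute the Hessian H = grad^2 f:
  H = [[3, 0], [0, 7]]
Verify stationarity: grad f(x*) = H x* + g = (0, 0).
Eigenvalues of H: 3, 7.
Both eigenvalues > 0, so H is positive definite -> x* is a strict local min.

min


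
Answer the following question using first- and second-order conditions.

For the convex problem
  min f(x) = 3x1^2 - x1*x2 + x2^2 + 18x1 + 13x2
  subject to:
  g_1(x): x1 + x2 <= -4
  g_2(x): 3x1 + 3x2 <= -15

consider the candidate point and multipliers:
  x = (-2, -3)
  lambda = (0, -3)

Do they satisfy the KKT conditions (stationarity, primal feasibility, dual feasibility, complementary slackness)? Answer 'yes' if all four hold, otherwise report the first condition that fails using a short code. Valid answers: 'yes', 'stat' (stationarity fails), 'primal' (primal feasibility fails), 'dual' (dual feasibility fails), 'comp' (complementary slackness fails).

Gradient of f: grad f(x) = Q x + c = (9, 9)
Constraint values g_i(x) = a_i^T x - b_i:
  g_1((-2, -3)) = -1
  g_2((-2, -3)) = 0
Stationarity residual: grad f(x) + sum_i lambda_i a_i = (0, 0)
  -> stationarity OK
Primal feasibility (all g_i <= 0): OK
Dual feasibility (all lambda_i >= 0): FAILS
Complementary slackness (lambda_i * g_i(x) = 0 for all i): OK

Verdict: the first failing condition is dual_feasibility -> dual.

dual


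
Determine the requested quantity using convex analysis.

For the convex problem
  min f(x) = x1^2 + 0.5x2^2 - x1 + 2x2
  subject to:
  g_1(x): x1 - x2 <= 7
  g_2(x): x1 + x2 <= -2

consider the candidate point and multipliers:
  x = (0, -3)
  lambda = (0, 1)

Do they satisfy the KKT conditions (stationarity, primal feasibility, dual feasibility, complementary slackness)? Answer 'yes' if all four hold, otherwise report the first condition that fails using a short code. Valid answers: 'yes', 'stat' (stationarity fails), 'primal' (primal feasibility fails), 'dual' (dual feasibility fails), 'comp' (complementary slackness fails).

Gradient of f: grad f(x) = Q x + c = (-1, -1)
Constraint values g_i(x) = a_i^T x - b_i:
  g_1((0, -3)) = -4
  g_2((0, -3)) = -1
Stationarity residual: grad f(x) + sum_i lambda_i a_i = (0, 0)
  -> stationarity OK
Primal feasibility (all g_i <= 0): OK
Dual feasibility (all lambda_i >= 0): OK
Complementary slackness (lambda_i * g_i(x) = 0 for all i): FAILS

Verdict: the first failing condition is complementary_slackness -> comp.

comp


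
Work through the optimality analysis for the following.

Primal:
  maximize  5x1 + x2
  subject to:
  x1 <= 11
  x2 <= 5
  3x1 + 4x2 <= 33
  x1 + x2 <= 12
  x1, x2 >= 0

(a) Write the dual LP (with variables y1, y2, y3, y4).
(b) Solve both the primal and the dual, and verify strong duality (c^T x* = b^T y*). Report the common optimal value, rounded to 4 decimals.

The standard primal-dual pair for 'max c^T x s.t. A x <= b, x >= 0' is:
  Dual:  min b^T y  s.t.  A^T y >= c,  y >= 0.

So the dual LP is:
  minimize  11y1 + 5y2 + 33y3 + 12y4
  subject to:
    y1 + 3y3 + y4 >= 5
    y2 + 4y3 + y4 >= 1
    y1, y2, y3, y4 >= 0

Solving the primal: x* = (11, 0).
  primal value c^T x* = 55.
Solving the dual: y* = (0, 0, 1.6667, 0).
  dual value b^T y* = 55.
Strong duality: c^T x* = b^T y*. Confirmed.

55


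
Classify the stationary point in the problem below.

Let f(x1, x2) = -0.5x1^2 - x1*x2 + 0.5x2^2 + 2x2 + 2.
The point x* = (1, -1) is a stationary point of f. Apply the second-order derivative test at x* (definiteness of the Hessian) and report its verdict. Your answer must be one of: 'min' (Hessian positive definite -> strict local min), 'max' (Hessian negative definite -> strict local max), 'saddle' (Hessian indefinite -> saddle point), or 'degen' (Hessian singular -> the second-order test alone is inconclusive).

Compute the Hessian H = grad^2 f:
  H = [[-1, -1], [-1, 1]]
Verify stationarity: grad f(x*) = H x* + g = (0, 0).
Eigenvalues of H: -1.4142, 1.4142.
Eigenvalues have mixed signs, so H is indefinite -> x* is a saddle point.

saddle


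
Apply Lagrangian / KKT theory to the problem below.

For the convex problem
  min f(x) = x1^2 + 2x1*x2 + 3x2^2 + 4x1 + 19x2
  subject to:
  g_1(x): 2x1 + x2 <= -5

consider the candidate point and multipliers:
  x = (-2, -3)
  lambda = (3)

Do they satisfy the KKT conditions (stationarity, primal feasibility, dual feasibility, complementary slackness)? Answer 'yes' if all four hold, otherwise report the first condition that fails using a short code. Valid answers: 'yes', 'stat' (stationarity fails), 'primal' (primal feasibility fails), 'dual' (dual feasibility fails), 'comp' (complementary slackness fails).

Gradient of f: grad f(x) = Q x + c = (-6, -3)
Constraint values g_i(x) = a_i^T x - b_i:
  g_1((-2, -3)) = -2
Stationarity residual: grad f(x) + sum_i lambda_i a_i = (0, 0)
  -> stationarity OK
Primal feasibility (all g_i <= 0): OK
Dual feasibility (all lambda_i >= 0): OK
Complementary slackness (lambda_i * g_i(x) = 0 for all i): FAILS

Verdict: the first failing condition is complementary_slackness -> comp.

comp


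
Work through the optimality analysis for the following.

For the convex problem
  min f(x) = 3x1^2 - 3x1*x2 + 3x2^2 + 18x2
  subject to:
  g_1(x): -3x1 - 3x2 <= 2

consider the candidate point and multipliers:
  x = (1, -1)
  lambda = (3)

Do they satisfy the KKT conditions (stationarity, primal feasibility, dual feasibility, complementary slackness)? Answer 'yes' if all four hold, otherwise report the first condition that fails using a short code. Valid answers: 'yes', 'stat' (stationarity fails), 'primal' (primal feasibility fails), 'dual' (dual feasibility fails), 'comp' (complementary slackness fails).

Gradient of f: grad f(x) = Q x + c = (9, 9)
Constraint values g_i(x) = a_i^T x - b_i:
  g_1((1, -1)) = -2
Stationarity residual: grad f(x) + sum_i lambda_i a_i = (0, 0)
  -> stationarity OK
Primal feasibility (all g_i <= 0): OK
Dual feasibility (all lambda_i >= 0): OK
Complementary slackness (lambda_i * g_i(x) = 0 for all i): FAILS

Verdict: the first failing condition is complementary_slackness -> comp.

comp


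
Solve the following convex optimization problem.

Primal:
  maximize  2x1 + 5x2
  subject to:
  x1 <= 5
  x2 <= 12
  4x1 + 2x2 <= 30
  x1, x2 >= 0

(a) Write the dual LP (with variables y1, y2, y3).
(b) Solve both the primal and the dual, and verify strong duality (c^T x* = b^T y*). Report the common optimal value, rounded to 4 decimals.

The standard primal-dual pair for 'max c^T x s.t. A x <= b, x >= 0' is:
  Dual:  min b^T y  s.t.  A^T y >= c,  y >= 0.

So the dual LP is:
  minimize  5y1 + 12y2 + 30y3
  subject to:
    y1 + 4y3 >= 2
    y2 + 2y3 >= 5
    y1, y2, y3 >= 0

Solving the primal: x* = (1.5, 12).
  primal value c^T x* = 63.
Solving the dual: y* = (0, 4, 0.5).
  dual value b^T y* = 63.
Strong duality: c^T x* = b^T y*. Confirmed.

63


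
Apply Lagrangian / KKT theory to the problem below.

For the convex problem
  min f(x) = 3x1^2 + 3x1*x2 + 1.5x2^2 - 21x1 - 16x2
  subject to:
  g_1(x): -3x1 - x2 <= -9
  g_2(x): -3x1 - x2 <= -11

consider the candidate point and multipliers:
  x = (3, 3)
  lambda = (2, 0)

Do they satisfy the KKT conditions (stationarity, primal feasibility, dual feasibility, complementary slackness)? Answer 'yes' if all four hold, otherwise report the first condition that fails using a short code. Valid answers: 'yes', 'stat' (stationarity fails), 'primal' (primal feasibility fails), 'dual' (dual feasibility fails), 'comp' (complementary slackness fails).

Gradient of f: grad f(x) = Q x + c = (6, 2)
Constraint values g_i(x) = a_i^T x - b_i:
  g_1((3, 3)) = -3
  g_2((3, 3)) = -1
Stationarity residual: grad f(x) + sum_i lambda_i a_i = (0, 0)
  -> stationarity OK
Primal feasibility (all g_i <= 0): OK
Dual feasibility (all lambda_i >= 0): OK
Complementary slackness (lambda_i * g_i(x) = 0 for all i): FAILS

Verdict: the first failing condition is complementary_slackness -> comp.

comp


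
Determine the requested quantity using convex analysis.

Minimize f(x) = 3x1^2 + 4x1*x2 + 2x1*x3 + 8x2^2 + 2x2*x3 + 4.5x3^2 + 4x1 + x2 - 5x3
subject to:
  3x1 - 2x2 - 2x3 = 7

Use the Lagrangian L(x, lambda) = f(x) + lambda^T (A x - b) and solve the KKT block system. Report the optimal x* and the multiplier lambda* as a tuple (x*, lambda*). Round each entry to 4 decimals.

Form the Lagrangian:
  L(x, lambda) = (1/2) x^T Q x + c^T x + lambda^T (A x - b)
Stationarity (grad_x L = 0): Q x + c + A^T lambda = 0.
Primal feasibility: A x = b.

This gives the KKT block system:
  [ Q   A^T ] [ x     ]   [-c ]
  [ A    0  ] [ lambda ] = [ b ]

Solving the linear system:
  x*      = (1.576, -0.8145, -0.3215)
  lambda* = (-3.1851)
  f(x*)   = 14.6965

x* = (1.576, -0.8145, -0.3215), lambda* = (-3.1851)


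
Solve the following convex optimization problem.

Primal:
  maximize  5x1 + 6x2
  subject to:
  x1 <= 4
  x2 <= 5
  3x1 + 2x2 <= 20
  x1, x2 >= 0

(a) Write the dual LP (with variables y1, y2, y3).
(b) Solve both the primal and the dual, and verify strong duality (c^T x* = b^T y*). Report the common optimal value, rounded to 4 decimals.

The standard primal-dual pair for 'max c^T x s.t. A x <= b, x >= 0' is:
  Dual:  min b^T y  s.t.  A^T y >= c,  y >= 0.

So the dual LP is:
  minimize  4y1 + 5y2 + 20y3
  subject to:
    y1 + 3y3 >= 5
    y2 + 2y3 >= 6
    y1, y2, y3 >= 0

Solving the primal: x* = (3.3333, 5).
  primal value c^T x* = 46.6667.
Solving the dual: y* = (0, 2.6667, 1.6667).
  dual value b^T y* = 46.6667.
Strong duality: c^T x* = b^T y*. Confirmed.

46.6667


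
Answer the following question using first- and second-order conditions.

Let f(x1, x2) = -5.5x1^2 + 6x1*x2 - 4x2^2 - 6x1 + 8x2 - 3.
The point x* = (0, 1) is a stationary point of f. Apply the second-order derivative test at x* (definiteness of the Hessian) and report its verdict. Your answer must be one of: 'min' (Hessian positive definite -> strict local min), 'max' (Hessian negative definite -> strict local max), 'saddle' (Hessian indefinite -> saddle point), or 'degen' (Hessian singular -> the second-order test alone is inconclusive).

Compute the Hessian H = grad^2 f:
  H = [[-11, 6], [6, -8]]
Verify stationarity: grad f(x*) = H x* + g = (0, 0).
Eigenvalues of H: -15.6847, -3.3153.
Both eigenvalues < 0, so H is negative definite -> x* is a strict local max.

max


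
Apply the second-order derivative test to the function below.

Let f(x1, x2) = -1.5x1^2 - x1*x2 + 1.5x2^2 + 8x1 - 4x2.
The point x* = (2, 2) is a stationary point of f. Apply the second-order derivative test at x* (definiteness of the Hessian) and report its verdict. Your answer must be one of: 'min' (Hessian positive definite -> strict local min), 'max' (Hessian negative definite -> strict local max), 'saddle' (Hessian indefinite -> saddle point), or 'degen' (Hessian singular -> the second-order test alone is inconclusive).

Compute the Hessian H = grad^2 f:
  H = [[-3, -1], [-1, 3]]
Verify stationarity: grad f(x*) = H x* + g = (0, 0).
Eigenvalues of H: -3.1623, 3.1623.
Eigenvalues have mixed signs, so H is indefinite -> x* is a saddle point.

saddle


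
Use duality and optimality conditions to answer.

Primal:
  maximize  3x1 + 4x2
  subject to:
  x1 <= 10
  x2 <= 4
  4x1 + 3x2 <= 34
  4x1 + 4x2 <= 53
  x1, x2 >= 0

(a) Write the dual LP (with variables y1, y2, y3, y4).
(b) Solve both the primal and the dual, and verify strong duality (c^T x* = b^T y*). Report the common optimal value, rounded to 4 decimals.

The standard primal-dual pair for 'max c^T x s.t. A x <= b, x >= 0' is:
  Dual:  min b^T y  s.t.  A^T y >= c,  y >= 0.

So the dual LP is:
  minimize  10y1 + 4y2 + 34y3 + 53y4
  subject to:
    y1 + 4y3 + 4y4 >= 3
    y2 + 3y3 + 4y4 >= 4
    y1, y2, y3, y4 >= 0

Solving the primal: x* = (5.5, 4).
  primal value c^T x* = 32.5.
Solving the dual: y* = (0, 1.75, 0.75, 0).
  dual value b^T y* = 32.5.
Strong duality: c^T x* = b^T y*. Confirmed.

32.5


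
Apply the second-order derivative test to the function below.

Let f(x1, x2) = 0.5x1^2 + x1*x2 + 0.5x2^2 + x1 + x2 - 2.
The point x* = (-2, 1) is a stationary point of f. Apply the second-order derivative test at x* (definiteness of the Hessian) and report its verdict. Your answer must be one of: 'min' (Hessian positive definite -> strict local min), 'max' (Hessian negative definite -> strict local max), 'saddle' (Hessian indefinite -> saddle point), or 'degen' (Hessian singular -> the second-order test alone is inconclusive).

Compute the Hessian H = grad^2 f:
  H = [[1, 1], [1, 1]]
Verify stationarity: grad f(x*) = H x* + g = (0, 0).
Eigenvalues of H: 0, 2.
H has a zero eigenvalue (singular; positive semidefinite but not definite), so H is neither positive definite, negative definite, nor indefinite. The second-order test alone is inconclusive -> degen.
(Indeed, f is constant along the null direction of H through x*, so x* is not a strict local extremum.)

degen


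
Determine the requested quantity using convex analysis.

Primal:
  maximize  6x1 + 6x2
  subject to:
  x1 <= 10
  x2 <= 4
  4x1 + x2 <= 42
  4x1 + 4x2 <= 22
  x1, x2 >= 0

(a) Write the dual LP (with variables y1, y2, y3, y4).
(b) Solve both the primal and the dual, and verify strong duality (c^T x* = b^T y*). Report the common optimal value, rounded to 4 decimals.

The standard primal-dual pair for 'max c^T x s.t. A x <= b, x >= 0' is:
  Dual:  min b^T y  s.t.  A^T y >= c,  y >= 0.

So the dual LP is:
  minimize  10y1 + 4y2 + 42y3 + 22y4
  subject to:
    y1 + 4y3 + 4y4 >= 6
    y2 + y3 + 4y4 >= 6
    y1, y2, y3, y4 >= 0

Solving the primal: x* = (5.5, 0).
  primal value c^T x* = 33.
Solving the dual: y* = (0, 0, 0, 1.5).
  dual value b^T y* = 33.
Strong duality: c^T x* = b^T y*. Confirmed.

33


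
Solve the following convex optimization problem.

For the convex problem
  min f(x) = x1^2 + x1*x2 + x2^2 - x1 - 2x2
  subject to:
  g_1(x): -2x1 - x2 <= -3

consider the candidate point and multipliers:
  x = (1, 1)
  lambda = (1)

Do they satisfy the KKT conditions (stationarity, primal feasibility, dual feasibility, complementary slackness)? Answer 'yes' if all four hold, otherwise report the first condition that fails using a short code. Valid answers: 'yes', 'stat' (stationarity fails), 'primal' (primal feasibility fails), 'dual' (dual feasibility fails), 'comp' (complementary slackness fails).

Gradient of f: grad f(x) = Q x + c = (2, 1)
Constraint values g_i(x) = a_i^T x - b_i:
  g_1((1, 1)) = 0
Stationarity residual: grad f(x) + sum_i lambda_i a_i = (0, 0)
  -> stationarity OK
Primal feasibility (all g_i <= 0): OK
Dual feasibility (all lambda_i >= 0): OK
Complementary slackness (lambda_i * g_i(x) = 0 for all i): OK

Verdict: yes, KKT holds.

yes


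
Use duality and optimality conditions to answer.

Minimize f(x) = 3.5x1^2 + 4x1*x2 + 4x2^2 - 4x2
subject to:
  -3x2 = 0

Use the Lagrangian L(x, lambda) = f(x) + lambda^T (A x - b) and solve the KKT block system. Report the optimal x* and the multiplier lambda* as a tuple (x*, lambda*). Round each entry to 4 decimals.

Form the Lagrangian:
  L(x, lambda) = (1/2) x^T Q x + c^T x + lambda^T (A x - b)
Stationarity (grad_x L = 0): Q x + c + A^T lambda = 0.
Primal feasibility: A x = b.

This gives the KKT block system:
  [ Q   A^T ] [ x     ]   [-c ]
  [ A    0  ] [ lambda ] = [ b ]

Solving the linear system:
  x*      = (0, 0)
  lambda* = (-1.3333)
  f(x*)   = 0

x* = (0, 0), lambda* = (-1.3333)


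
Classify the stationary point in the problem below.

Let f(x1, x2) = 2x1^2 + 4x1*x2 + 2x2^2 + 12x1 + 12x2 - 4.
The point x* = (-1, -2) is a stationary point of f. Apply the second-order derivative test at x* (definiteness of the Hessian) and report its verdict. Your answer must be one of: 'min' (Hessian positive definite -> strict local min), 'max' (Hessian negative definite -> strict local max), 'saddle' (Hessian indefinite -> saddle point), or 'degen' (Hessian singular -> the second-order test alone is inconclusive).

Compute the Hessian H = grad^2 f:
  H = [[4, 4], [4, 4]]
Verify stationarity: grad f(x*) = H x* + g = (0, 0).
Eigenvalues of H: 0, 8.
H has a zero eigenvalue (singular; positive semidefinite but not definite), so H is neither positive definite, negative definite, nor indefinite. The second-order test alone is inconclusive -> degen.
(Indeed, f is constant along the null direction of H through x*, so x* is not a strict local extremum.)

degen


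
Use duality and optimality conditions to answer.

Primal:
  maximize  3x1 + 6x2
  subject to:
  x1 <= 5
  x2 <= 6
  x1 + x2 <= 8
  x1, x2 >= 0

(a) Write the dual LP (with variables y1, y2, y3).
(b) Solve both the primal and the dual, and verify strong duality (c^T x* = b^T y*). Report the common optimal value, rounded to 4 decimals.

The standard primal-dual pair for 'max c^T x s.t. A x <= b, x >= 0' is:
  Dual:  min b^T y  s.t.  A^T y >= c,  y >= 0.

So the dual LP is:
  minimize  5y1 + 6y2 + 8y3
  subject to:
    y1 + y3 >= 3
    y2 + y3 >= 6
    y1, y2, y3 >= 0

Solving the primal: x* = (2, 6).
  primal value c^T x* = 42.
Solving the dual: y* = (0, 3, 3).
  dual value b^T y* = 42.
Strong duality: c^T x* = b^T y*. Confirmed.

42


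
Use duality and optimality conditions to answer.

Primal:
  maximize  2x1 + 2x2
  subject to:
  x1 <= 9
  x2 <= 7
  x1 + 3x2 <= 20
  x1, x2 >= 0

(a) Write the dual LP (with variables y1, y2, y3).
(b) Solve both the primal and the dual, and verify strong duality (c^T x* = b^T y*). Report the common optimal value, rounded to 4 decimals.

The standard primal-dual pair for 'max c^T x s.t. A x <= b, x >= 0' is:
  Dual:  min b^T y  s.t.  A^T y >= c,  y >= 0.

So the dual LP is:
  minimize  9y1 + 7y2 + 20y3
  subject to:
    y1 + y3 >= 2
    y2 + 3y3 >= 2
    y1, y2, y3 >= 0

Solving the primal: x* = (9, 3.6667).
  primal value c^T x* = 25.3333.
Solving the dual: y* = (1.3333, 0, 0.6667).
  dual value b^T y* = 25.3333.
Strong duality: c^T x* = b^T y*. Confirmed.

25.3333


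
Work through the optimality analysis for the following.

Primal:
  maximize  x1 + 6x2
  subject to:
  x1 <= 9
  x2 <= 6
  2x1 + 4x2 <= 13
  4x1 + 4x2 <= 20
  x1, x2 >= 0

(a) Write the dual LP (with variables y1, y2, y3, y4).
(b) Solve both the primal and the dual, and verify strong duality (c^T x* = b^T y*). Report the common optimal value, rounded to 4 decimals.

The standard primal-dual pair for 'max c^T x s.t. A x <= b, x >= 0' is:
  Dual:  min b^T y  s.t.  A^T y >= c,  y >= 0.

So the dual LP is:
  minimize  9y1 + 6y2 + 13y3 + 20y4
  subject to:
    y1 + 2y3 + 4y4 >= 1
    y2 + 4y3 + 4y4 >= 6
    y1, y2, y3, y4 >= 0

Solving the primal: x* = (0, 3.25).
  primal value c^T x* = 19.5.
Solving the dual: y* = (0, 0, 1.5, 0).
  dual value b^T y* = 19.5.
Strong duality: c^T x* = b^T y*. Confirmed.

19.5


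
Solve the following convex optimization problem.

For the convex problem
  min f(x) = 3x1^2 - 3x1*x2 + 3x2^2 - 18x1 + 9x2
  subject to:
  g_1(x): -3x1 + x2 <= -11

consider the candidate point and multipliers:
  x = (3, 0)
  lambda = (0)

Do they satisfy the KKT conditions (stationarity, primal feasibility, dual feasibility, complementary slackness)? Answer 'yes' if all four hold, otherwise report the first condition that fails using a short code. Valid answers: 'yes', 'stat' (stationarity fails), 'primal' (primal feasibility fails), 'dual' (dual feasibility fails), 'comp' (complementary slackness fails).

Gradient of f: grad f(x) = Q x + c = (0, 0)
Constraint values g_i(x) = a_i^T x - b_i:
  g_1((3, 0)) = 2
Stationarity residual: grad f(x) + sum_i lambda_i a_i = (0, 0)
  -> stationarity OK
Primal feasibility (all g_i <= 0): FAILS
Dual feasibility (all lambda_i >= 0): OK
Complementary slackness (lambda_i * g_i(x) = 0 for all i): OK

Verdict: the first failing condition is primal_feasibility -> primal.

primal
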